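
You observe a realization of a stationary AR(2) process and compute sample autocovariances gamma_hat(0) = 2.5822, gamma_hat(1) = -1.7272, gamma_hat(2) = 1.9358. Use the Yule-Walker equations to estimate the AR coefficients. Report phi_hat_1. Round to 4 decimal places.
\hat\phi_{1} = -0.3030

The Yule-Walker equations for an AR(p) process read, in matrix form,
  Gamma_p phi = r_p,   with   (Gamma_p)_{ij} = gamma(|i - j|),
                       (r_p)_i = gamma(i),   i,j = 1..p.
Substitute the sample gammas (Toeplitz matrix and right-hand side of size 2):
  Gamma_p = [[2.5822, -1.7272], [-1.7272, 2.5822]]
  r_p     = [-1.7272, 1.9358]
Written out:
  2.5822 phi_1 - 1.7272 phi_2 = -1.7272
  -1.7272 phi_1 + 2.5822 phi_2 = 1.9358
Solve by Cramer's rule:
  det = gamma(0)^2 - gamma(1)^2 = (2.5822)^2 - (-1.7272)^2 = 6.66775684 - 2.98321984 = 3.684537
  phi_hat_1 = [gamma(1) gamma(0) - gamma(1) gamma(2)] / det = [(-1.7272)(2.5822) - (-1.7272)(1.9358)] / 3.684537 = -1.11646208 / 3.684537 = -0.303
  phi_hat_2 = [gamma(0) gamma(2) - gamma(1)^2] / det = [(2.5822)(1.9358) - (-1.7272)^2] / 3.684537 = 2.01540292 / 3.684537 = 0.547
So phi_hat = [-0.3030, 0.5470].
Therefore phi_hat_1 = -0.3030.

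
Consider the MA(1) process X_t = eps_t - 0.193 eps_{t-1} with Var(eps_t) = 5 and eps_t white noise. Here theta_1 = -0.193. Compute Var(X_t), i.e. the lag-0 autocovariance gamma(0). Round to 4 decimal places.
\gamma(0) = 5.1862

For an MA(q) process X_t = eps_t + sum_i theta_i eps_{t-i} with
Var(eps_t) = sigma^2, the variance is
  gamma(0) = sigma^2 * (1 + sum_i theta_i^2).
  sum_i theta_i^2 = (-0.193)^2 = 0.037249.
  gamma(0) = 5 * (1 + 0.037249) = 5 * 1.037249 = 5.186245, which rounds to 5.1862.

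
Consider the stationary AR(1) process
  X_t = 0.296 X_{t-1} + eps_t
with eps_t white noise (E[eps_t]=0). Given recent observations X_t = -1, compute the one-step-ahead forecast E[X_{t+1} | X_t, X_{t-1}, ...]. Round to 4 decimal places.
E[X_{t+1} \mid \mathcal F_t] = -0.2960

For an AR(p) model X_t = c + sum_i phi_i X_{t-i} + eps_t, the
one-step-ahead conditional mean is
  E[X_{t+1} | X_t, ...] = c + sum_i phi_i X_{t+1-i}.
Substitute known values:
  E[X_{t+1} | ...] = (0.296) * (-1)
                   = -0.2960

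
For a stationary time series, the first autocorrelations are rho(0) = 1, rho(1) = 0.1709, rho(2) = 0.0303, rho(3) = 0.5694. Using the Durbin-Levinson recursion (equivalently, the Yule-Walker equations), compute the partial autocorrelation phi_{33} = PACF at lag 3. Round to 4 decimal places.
\phi_{33} = 0.5810

The PACF at lag k is phi_{kk}, the last component of the solution
to the Yule-Walker system G_k phi = r_k where
  (G_k)_{ij} = rho(|i - j|), (r_k)_i = rho(i), i,j = 1..k.
Equivalently, Durbin-Levinson gives phi_{kk} iteratively:
  phi_{11} = rho(1)
  phi_{kk} = [rho(k) - sum_{j=1..k-1} phi_{k-1,j} rho(k-j)]
            / [1 - sum_{j=1..k-1} phi_{k-1,j} rho(j)],
  phi_{k,j} = phi_{k-1,j} - phi_{kk} phi_{k-1,k-j},  j = 1..k-1.
Step k = 1:
  phi_11 = rho(1) = 0.1709.
Step k = 2:
  phi_22 = [rho(2) - phi_11 rho(1)] / [1 - phi_11 rho(1)] = [0.0303 - (0.1709)(0.1709)] / [1 - (0.1709)(0.1709)]
         = 0.00109319 / 0.97079319 = 0.001126.
  Update: phi_21 = phi_11 - phi_22 phi_11 = 0.1709 - (0.001126)(0.1709) = 0.170708.
Step k = 3:
  phi_33 = [rho(3) - phi_21 rho(2) - phi_22 rho(1)] / [1 - phi_21 rho(1) - phi_22 rho(2)]
    numerator   = 0.5694 - (0.170708)(0.0303) - (0.001126)(0.1709) = 0.56403511
    denominator = 1 - (0.170708)(0.1709) - (0.001126)(0.0303) = 0.97079196
  phi_33 = 0.56403511 / 0.97079196 = 0.581.
Therefore phi_{33} = 0.5810.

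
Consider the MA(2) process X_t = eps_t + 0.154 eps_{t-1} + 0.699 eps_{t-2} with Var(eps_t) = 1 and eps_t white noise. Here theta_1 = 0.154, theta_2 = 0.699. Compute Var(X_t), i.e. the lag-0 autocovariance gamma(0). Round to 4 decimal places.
\gamma(0) = 1.5123

For an MA(q) process X_t = eps_t + sum_i theta_i eps_{t-i} with
Var(eps_t) = sigma^2, the variance is
  gamma(0) = sigma^2 * (1 + sum_i theta_i^2).
  sum_i theta_i^2 = (0.154)^2 + (0.699)^2 = 0.023716 + 0.488601 = 0.512317.
  gamma(0) = 1 * (1 + 0.512317) = 1 * 1.512317 = 1.512317, which rounds to 1.5123.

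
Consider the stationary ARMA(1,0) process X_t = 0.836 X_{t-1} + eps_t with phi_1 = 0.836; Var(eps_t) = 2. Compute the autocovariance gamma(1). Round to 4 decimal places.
\gamma(1) = 5.5529

Multiply the model equation by X_{t-k} and take expectations. With theta_0 = psi_0 = 1 and psi_j the MA(infinity) weights, this gives
  gamma(k) - sum_i phi_i gamma(k-i) = c_k,
  c_k = sigma^2 * sum_{j=k..q} theta_j psi_{j-k}   (c_k = 0 for k > q),
using gamma(-m) = gamma(m).
Pure AR (q = 0): c_0 = sigma^2 = 2, c_k = 0 for k >= 1.
Equations for k = 0 and k = 1 (AR order 1):
  gamma(0) = phi_1 gamma(1) + c_0
  gamma(1) = phi_1 gamma(0) + c_1
Substituting the second into the first: gamma(0) (1 - phi_1^2) = c_0 + phi_1 c_1, so
  gamma(0) = c_0 / (1 - phi_1^2) = 2 / (1 - (0.836)^2) = 2 / 0.301104 = 6.642223.
  gamma(1) = phi_1 gamma(0) = (0.836)(6.642223) = 5.552899.
Therefore gamma(1) = 5.5529 (to 4 decimal places).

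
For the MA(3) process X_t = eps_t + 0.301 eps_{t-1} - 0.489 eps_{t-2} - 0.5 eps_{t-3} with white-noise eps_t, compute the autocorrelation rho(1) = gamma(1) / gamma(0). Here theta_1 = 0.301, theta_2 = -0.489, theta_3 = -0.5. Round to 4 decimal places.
\rho(1) = 0.2521

For an MA(q) process with theta_0 = 1, the autocovariance is
  gamma(k) = sigma^2 * sum_{i=0..q-k} theta_i * theta_{i+k},
and rho(k) = gamma(k) / gamma(0). Sigma^2 cancels.
  numerator   = (1)*(0.301) + (0.301)*(-0.489) + (-0.489)*(-0.5) = 0.398311.
  denominator = (1)^2 + (0.301)^2 + (-0.489)^2 + (-0.5)^2 = 1.579722.
  rho(1) = 0.398311 / 1.579722 = 0.2521.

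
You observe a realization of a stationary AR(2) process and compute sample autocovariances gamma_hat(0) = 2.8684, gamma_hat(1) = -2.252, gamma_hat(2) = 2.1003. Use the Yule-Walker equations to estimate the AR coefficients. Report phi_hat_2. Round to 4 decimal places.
\hat\phi_{2} = 0.3019

The Yule-Walker equations for an AR(p) process read, in matrix form,
  Gamma_p phi = r_p,   with   (Gamma_p)_{ij} = gamma(|i - j|),
                       (r_p)_i = gamma(i),   i,j = 1..p.
Substitute the sample gammas (Toeplitz matrix and right-hand side of size 2):
  Gamma_p = [[2.8684, -2.252], [-2.252, 2.8684]]
  r_p     = [-2.252, 2.1003]
Written out:
  2.8684 phi_1 - 2.252 phi_2 = -2.252
  -2.252 phi_1 + 2.8684 phi_2 = 2.1003
Solve by Cramer's rule:
  det = gamma(0)^2 - gamma(1)^2 = (2.8684)^2 - (-2.252)^2 = 8.22771856 - 5.071504 = 3.15621456
  phi_hat_1 = [gamma(1) gamma(0) - gamma(1) gamma(2)] / det = [(-2.252)(2.8684) - (-2.252)(2.1003)] / 3.15621456 = -1.7297612 / 3.15621456 = -0.548
  phi_hat_2 = [gamma(0) gamma(2) - gamma(1)^2] / det = [(2.8684)(2.1003) - (-2.252)^2] / 3.15621456 = 0.95299652 / 3.15621456 = 0.3019
So phi_hat = [-0.5480, 0.3019].
Therefore phi_hat_2 = 0.3019.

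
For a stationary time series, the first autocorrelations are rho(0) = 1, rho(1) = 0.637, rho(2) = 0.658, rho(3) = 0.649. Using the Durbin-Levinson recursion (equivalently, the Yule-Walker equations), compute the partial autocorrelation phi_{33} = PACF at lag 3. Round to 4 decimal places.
\phi_{33} = 0.2820

The PACF at lag k is phi_{kk}, the last component of the solution
to the Yule-Walker system G_k phi = r_k where
  (G_k)_{ij} = rho(|i - j|), (r_k)_i = rho(i), i,j = 1..k.
Equivalently, Durbin-Levinson gives phi_{kk} iteratively:
  phi_{11} = rho(1)
  phi_{kk} = [rho(k) - sum_{j=1..k-1} phi_{k-1,j} rho(k-j)]
            / [1 - sum_{j=1..k-1} phi_{k-1,j} rho(j)],
  phi_{k,j} = phi_{k-1,j} - phi_{kk} phi_{k-1,k-j},  j = 1..k-1.
Step k = 1:
  phi_11 = rho(1) = 0.637.
Step k = 2:
  phi_22 = [rho(2) - phi_11 rho(1)] / [1 - phi_11 rho(1)] = [0.658 - (0.637)(0.637)] / [1 - (0.637)(0.637)]
         = 0.252231 / 0.594231 = 0.424466.
  Update: phi_21 = phi_11 - phi_22 phi_11 = 0.637 - (0.424466)(0.637) = 0.366615.
Step k = 3:
  phi_33 = [rho(3) - phi_21 rho(2) - phi_22 rho(1)] / [1 - phi_21 rho(1) - phi_22 rho(2)]
    numerator   = 0.649 - (0.366615)(0.658) - (0.424466)(0.637) = 0.13738233
    denominator = 1 - (0.366615)(0.637) - (0.424466)(0.658) = 0.48716746
  phi_33 = 0.13738233 / 0.48716746 = 0.282.
Therefore phi_{33} = 0.2820.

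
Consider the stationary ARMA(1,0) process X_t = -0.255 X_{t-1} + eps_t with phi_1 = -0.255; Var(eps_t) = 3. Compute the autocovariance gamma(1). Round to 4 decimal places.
\gamma(1) = -0.8182

Multiply the model equation by X_{t-k} and take expectations. With theta_0 = psi_0 = 1 and psi_j the MA(infinity) weights, this gives
  gamma(k) - sum_i phi_i gamma(k-i) = c_k,
  c_k = sigma^2 * sum_{j=k..q} theta_j psi_{j-k}   (c_k = 0 for k > q),
using gamma(-m) = gamma(m).
Pure AR (q = 0): c_0 = sigma^2 = 3, c_k = 0 for k >= 1.
Equations for k = 0 and k = 1 (AR order 1):
  gamma(0) = phi_1 gamma(1) + c_0
  gamma(1) = phi_1 gamma(0) + c_1
Substituting the second into the first: gamma(0) (1 - phi_1^2) = c_0 + phi_1 c_1, so
  gamma(0) = c_0 / (1 - phi_1^2) = 3 / (1 - (-0.255)^2) = 3 / 0.934975 = 3.208642.
  gamma(1) = phi_1 gamma(0) = (-0.255)(3.208642) = -0.818204.
Therefore gamma(1) = -0.8182 (to 4 decimal places).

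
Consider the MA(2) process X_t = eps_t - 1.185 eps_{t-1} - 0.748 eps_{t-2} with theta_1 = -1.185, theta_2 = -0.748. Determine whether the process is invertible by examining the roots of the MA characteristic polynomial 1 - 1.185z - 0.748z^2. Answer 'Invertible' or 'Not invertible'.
\text{Not invertible}

The MA(q) characteristic polynomial is P(z) = 1 - 1.185z - 0.748z^2.
Invertibility requires all roots to lie outside the unit circle, i.e. |z| > 1 for every root.
Set 1 + (-1.185) z + (-0.748) z^2 = 0, i.e. a z^2 + b z + c = 0 with a = -0.748, b = -1.185, c = 1.
Discriminant D = b^2 - 4ac = (-1.185)^2 - 4*(-0.748)*1 = 1.404225 - (-2.992) = 4.396225.
D >= 0, so the roots are real: z = (-b +/- sqrt(D)) / (2a) = (1.185 +/- 2.096718) / (-1.496).
  z_1 = (1.185 + 2.096718) / (-1.496) = -2.1937,   |z_1| = 2.1937.
  z_2 = (1.185 - 2.096718) / (-1.496) = 0.6094,   |z_2| = 0.6094.
Moduli of all roots: 2.1937, 0.6094.
All moduli strictly greater than 1? No.
Verdict: Not invertible.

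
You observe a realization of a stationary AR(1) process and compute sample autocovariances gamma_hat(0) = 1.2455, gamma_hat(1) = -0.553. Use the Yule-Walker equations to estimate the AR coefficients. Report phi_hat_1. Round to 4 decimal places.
\hat\phi_{1} = -0.4440

The Yule-Walker equations for an AR(p) process read, in matrix form,
  Gamma_p phi = r_p,   with   (Gamma_p)_{ij} = gamma(|i - j|),
                       (r_p)_i = gamma(i),   i,j = 1..p.
Substitute the sample gammas (Toeplitz matrix and right-hand side of size 1):
  Gamma_p = [[1.2455]]
  r_p     = [-0.553]
With p = 1 this is the single equation gamma(0) phi_1 = gamma(1):
  phi_hat_1 = gamma(1) / gamma(0) = -0.553 / 1.2455 = -0.4440.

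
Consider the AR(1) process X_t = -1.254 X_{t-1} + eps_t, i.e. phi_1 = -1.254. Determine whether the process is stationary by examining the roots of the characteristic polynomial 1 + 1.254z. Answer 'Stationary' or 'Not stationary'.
\text{Not stationary}

The AR(p) characteristic polynomial is P(z) = 1 + 1.254z.
Stationarity requires all roots to lie outside the unit circle, i.e. |z| > 1 for every root.
This is linear in z: 1 + (1.254) z = 0  =>  z = -1/(1.254) = -0.797448,  |z| = 0.797448.
Moduli of all roots: 0.7974.
All moduli strictly greater than 1? No.
Verdict: Not stationary.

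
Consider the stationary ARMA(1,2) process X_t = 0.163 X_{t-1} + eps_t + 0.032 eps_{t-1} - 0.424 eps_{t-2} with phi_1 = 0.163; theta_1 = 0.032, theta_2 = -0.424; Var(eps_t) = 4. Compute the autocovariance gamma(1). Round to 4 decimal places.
\gamma(1) = 0.5771

Multiply the model equation by X_{t-k} and take expectations. With theta_0 = psi_0 = 1 and psi_j the MA(infinity) weights, this gives
  gamma(k) - sum_i phi_i gamma(k-i) = c_k,
  c_k = sigma^2 * sum_{j=k..q} theta_j psi_{j-k}   (c_k = 0 for k > q),
using gamma(-m) = gamma(m).
psi-weights needed (psi_j = theta_j + sum_i phi_i psi_{j-i}):
  psi_1 = theta_1 + phi_1 = 0.032 + (0.163) = 0.195
  psi_2 = theta_2 + phi_1 psi_1 = -0.424 + (0.163)(0.195) = -0.392215
Right-hand sides:
  c_0 = sigma^2 (1 + theta_1 psi_1 + theta_2 psi_2) = 4 * (1 + (0.032)(0.195) + (-0.424)(-0.392215)) = 4 * 1.172539 = 4.690157
  c_1 = sigma^2 (theta_1 + theta_2 psi_1) = 4 * (0.032 + (-0.424)(0.195)) = -0.20272
  c_2 = sigma^2 theta_2 = 4 * (-0.424) = -1.696
Equations for k = 0 and k = 1 (AR order 1):
  gamma(0) = phi_1 gamma(1) + c_0
  gamma(1) = phi_1 gamma(0) + c_1
Substituting the second into the first: gamma(0) (1 - phi_1^2) = c_0 + phi_1 c_1, so
  gamma(0) = (c_0 + phi_1 c_1) / (1 - phi_1^2) = (4.690157 + (0.163)(-0.20272)) / (1 - (0.163)^2) = 4.657113 / 0.973431 = 4.784225.
  gamma(1) = phi_1 gamma(0) + c_1 = (0.163)(4.784225) + (-0.20272) = 0.577109.
Therefore gamma(1) = 0.5771 (to 4 decimal places).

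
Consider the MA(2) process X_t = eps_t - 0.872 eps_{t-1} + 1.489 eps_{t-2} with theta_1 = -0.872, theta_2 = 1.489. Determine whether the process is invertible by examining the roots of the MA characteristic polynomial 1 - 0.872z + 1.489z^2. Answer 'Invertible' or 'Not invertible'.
\text{Not invertible}

The MA(q) characteristic polynomial is P(z) = 1 - 0.872z + 1.489z^2.
Invertibility requires all roots to lie outside the unit circle, i.e. |z| > 1 for every root.
Set 1 + (-0.872) z + (1.489) z^2 = 0, i.e. a z^2 + b z + c = 0 with a = 1.489, b = -0.872, c = 1.
Discriminant D = b^2 - 4ac = (-0.872)^2 - 4*(1.489)*1 = 0.760384 - (5.956) = -5.195616.
D < 0, so the roots are the complex-conjugate pair z = (-b +/- i sqrt(-D)) / (2a) = 0.2928 +/- 0.7654i.
For a conjugate pair |z|^2 = z * conj(z) = (product of roots) = c/a = 1/(1.489) = 0.671592, so |z| = sqrt(0.671592) = 0.8195 for both roots.
Moduli of all roots: 0.8195, 0.8195.
All moduli strictly greater than 1? No.
Verdict: Not invertible.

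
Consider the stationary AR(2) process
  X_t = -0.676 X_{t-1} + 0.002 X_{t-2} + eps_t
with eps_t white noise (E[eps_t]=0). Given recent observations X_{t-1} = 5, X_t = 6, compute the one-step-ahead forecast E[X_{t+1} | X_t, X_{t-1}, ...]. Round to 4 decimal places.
E[X_{t+1} \mid \mathcal F_t] = -4.0460

For an AR(p) model X_t = c + sum_i phi_i X_{t-i} + eps_t, the
one-step-ahead conditional mean is
  E[X_{t+1} | X_t, ...] = c + sum_i phi_i X_{t+1-i}.
Substitute known values:
  E[X_{t+1} | ...] = (-0.676) * (6) + (0.002) * (5)
                   = -4.0460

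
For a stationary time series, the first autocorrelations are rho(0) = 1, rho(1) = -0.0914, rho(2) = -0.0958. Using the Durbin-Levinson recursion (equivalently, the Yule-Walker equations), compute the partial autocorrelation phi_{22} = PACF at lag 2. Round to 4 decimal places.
\phi_{22} = -0.1050

The PACF at lag k is phi_{kk}, the last component of the solution
to the Yule-Walker system G_k phi = r_k where
  (G_k)_{ij} = rho(|i - j|), (r_k)_i = rho(i), i,j = 1..k.
Equivalently, Durbin-Levinson gives phi_{kk} iteratively:
  phi_{11} = rho(1)
  phi_{kk} = [rho(k) - sum_{j=1..k-1} phi_{k-1,j} rho(k-j)]
            / [1 - sum_{j=1..k-1} phi_{k-1,j} rho(j)],
  phi_{k,j} = phi_{k-1,j} - phi_{kk} phi_{k-1,k-j},  j = 1..k-1.
Step k = 1:
  phi_11 = rho(1) = -0.0914.
Step k = 2:
  phi_22 = [rho(2) - phi_11 rho(1)] / [1 - phi_11 rho(1)] = [-0.0958 - (-0.0914)(-0.0914)] / [1 - (-0.0914)(-0.0914)]
         = -0.10415396 / 0.99164604 = -0.105.
Therefore phi_{22} = -0.1050.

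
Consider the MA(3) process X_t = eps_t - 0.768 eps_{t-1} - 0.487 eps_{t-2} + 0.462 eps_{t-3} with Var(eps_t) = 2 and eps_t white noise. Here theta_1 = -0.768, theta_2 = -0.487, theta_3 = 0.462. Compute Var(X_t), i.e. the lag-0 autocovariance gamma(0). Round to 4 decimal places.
\gamma(0) = 4.0809

For an MA(q) process X_t = eps_t + sum_i theta_i eps_{t-i} with
Var(eps_t) = sigma^2, the variance is
  gamma(0) = sigma^2 * (1 + sum_i theta_i^2).
  sum_i theta_i^2 = (-0.768)^2 + (-0.487)^2 + (0.462)^2 = 0.589824 + 0.237169 + 0.213444 = 1.040437.
  gamma(0) = 2 * (1 + 1.040437) = 2 * 2.040437 = 4.080874, which rounds to 4.0809.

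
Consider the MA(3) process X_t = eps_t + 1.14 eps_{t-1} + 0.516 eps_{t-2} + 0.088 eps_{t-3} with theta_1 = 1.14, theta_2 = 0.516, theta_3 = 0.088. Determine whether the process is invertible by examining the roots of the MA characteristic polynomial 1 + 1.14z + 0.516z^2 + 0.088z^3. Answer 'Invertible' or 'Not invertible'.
\text{Invertible}

The MA(q) characteristic polynomial is P(z) = 1 + 1.14z + 0.516z^2 + 0.088z^3.
Invertibility requires all roots to lie outside the unit circle, i.e. |z| > 1 for every root.
Degree 3: look for a simple real root z0 first, then factor out (1 - z/z0) and solve the remaining quadratic.
Testing z0 = -2.5: P(-2.5) = 1 + (1.14)(-2.5) + (0.516)(-2.5)^2 + (0.088)(-2.5)^3
  = 1 + (-2.85) + (3.225) + (-1.375) = 0.  So z_0 = -2.5 is a root, |z_0| = 2.5.
Divide out the factor (1 + 0.4 z) = (1 - z/z0) (since 1/z0 = -0.4):
  P(z) = (1 + 0.4 z)(1 + (0.74) z + (0.22) z^2)
  [check: z-coef 0.74 - (-0.4) = 1.14; z^2-coef 0.22 - (-0.4)(0.74) = 0.516; z^3-coef -(-0.4)(0.22) = 0.088.]
Remaining roots from the quadratic factor 1 + (0.74) z + (0.22) z^2:
  Set 1 + (0.74) z + (0.22) z^2 = 0, i.e. a z^2 + b z + c = 0 with a = 0.22, b = 0.74, c = 1.
  Discriminant D = b^2 - 4ac = (0.74)^2 - 4*(0.22)*1 = 0.5476 - (0.88) = -0.3324.
  D < 0, so the roots are the complex-conjugate pair z = (-b +/- i sqrt(-D)) / (2a) = -1.6818 +/- 1.3103i.
  For a conjugate pair |z|^2 = z * conj(z) = (product of roots) = c/a = 1/(0.22) = 4.545455, so |z| = sqrt(4.545455) = 2.132 for both roots.
Moduli of all roots: 2.5000, 2.1320, 2.1320.
All moduli strictly greater than 1? Yes.
Verdict: Invertible.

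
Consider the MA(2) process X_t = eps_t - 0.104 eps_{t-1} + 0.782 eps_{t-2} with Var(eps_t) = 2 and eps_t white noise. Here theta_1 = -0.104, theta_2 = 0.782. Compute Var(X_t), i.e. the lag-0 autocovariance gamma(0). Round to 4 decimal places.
\gamma(0) = 3.2447

For an MA(q) process X_t = eps_t + sum_i theta_i eps_{t-i} with
Var(eps_t) = sigma^2, the variance is
  gamma(0) = sigma^2 * (1 + sum_i theta_i^2).
  sum_i theta_i^2 = (-0.104)^2 + (0.782)^2 = 0.010816 + 0.611524 = 0.62234.
  gamma(0) = 2 * (1 + 0.62234) = 2 * 1.62234 = 3.24468, which rounds to 3.2447.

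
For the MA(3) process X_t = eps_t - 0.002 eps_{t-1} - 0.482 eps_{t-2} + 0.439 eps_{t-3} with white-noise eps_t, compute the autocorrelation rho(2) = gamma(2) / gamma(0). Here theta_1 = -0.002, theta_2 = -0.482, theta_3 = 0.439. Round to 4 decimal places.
\rho(2) = -0.3389

For an MA(q) process with theta_0 = 1, the autocovariance is
  gamma(k) = sigma^2 * sum_{i=0..q-k} theta_i * theta_{i+k},
and rho(k) = gamma(k) / gamma(0). Sigma^2 cancels.
  numerator   = (1)*(-0.482) + (-0.002)*(0.439) = -0.482878.
  denominator = (1)^2 + (-0.002)^2 + (-0.482)^2 + (0.439)^2 = 1.425049.
  rho(2) = -0.482878 / 1.425049 = -0.3389.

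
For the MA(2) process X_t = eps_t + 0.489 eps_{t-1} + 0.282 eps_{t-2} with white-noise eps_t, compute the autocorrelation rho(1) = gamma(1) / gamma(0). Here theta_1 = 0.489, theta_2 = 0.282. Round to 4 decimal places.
\rho(1) = 0.4754

For an MA(q) process with theta_0 = 1, the autocovariance is
  gamma(k) = sigma^2 * sum_{i=0..q-k} theta_i * theta_{i+k},
and rho(k) = gamma(k) / gamma(0). Sigma^2 cancels.
  numerator   = (1)*(0.489) + (0.489)*(0.282) = 0.626898.
  denominator = (1)^2 + (0.489)^2 + (0.282)^2 = 1.318645.
  rho(1) = 0.626898 / 1.318645 = 0.4754.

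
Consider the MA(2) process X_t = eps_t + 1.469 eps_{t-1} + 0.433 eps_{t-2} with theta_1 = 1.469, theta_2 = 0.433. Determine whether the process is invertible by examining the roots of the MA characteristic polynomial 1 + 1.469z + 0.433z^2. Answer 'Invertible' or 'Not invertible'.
\text{Not invertible}

The MA(q) characteristic polynomial is P(z) = 1 + 1.469z + 0.433z^2.
Invertibility requires all roots to lie outside the unit circle, i.e. |z| > 1 for every root.
Set 1 + (1.469) z + (0.433) z^2 = 0, i.e. a z^2 + b z + c = 0 with a = 0.433, b = 1.469, c = 1.
Discriminant D = b^2 - 4ac = (1.469)^2 - 4*(0.433)*1 = 2.157961 - (1.732) = 0.425961.
D >= 0, so the roots are real: z = (-b +/- sqrt(D)) / (2a) = (-1.469 +/- 0.652657) / (0.866).
  z_1 = (-1.469 + 0.652657) / (0.866) = -0.9427,   |z_1| = 0.9427.
  z_2 = (-1.469 - 0.652657) / (0.866) = -2.45,   |z_2| = 2.45.
Moduli of all roots: 0.9427, 2.4500.
All moduli strictly greater than 1? No.
Verdict: Not invertible.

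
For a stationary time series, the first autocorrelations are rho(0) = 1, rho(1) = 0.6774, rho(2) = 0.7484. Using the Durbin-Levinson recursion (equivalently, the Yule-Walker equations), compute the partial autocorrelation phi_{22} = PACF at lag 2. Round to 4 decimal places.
\phi_{22} = 0.5350

The PACF at lag k is phi_{kk}, the last component of the solution
to the Yule-Walker system G_k phi = r_k where
  (G_k)_{ij} = rho(|i - j|), (r_k)_i = rho(i), i,j = 1..k.
Equivalently, Durbin-Levinson gives phi_{kk} iteratively:
  phi_{11} = rho(1)
  phi_{kk} = [rho(k) - sum_{j=1..k-1} phi_{k-1,j} rho(k-j)]
            / [1 - sum_{j=1..k-1} phi_{k-1,j} rho(j)],
  phi_{k,j} = phi_{k-1,j} - phi_{kk} phi_{k-1,k-j},  j = 1..k-1.
Step k = 1:
  phi_11 = rho(1) = 0.6774.
Step k = 2:
  phi_22 = [rho(2) - phi_11 rho(1)] / [1 - phi_11 rho(1)] = [0.7484 - (0.6774)(0.6774)] / [1 - (0.6774)(0.6774)]
         = 0.28952924 / 0.54112924 = 0.535.
Therefore phi_{22} = 0.5350.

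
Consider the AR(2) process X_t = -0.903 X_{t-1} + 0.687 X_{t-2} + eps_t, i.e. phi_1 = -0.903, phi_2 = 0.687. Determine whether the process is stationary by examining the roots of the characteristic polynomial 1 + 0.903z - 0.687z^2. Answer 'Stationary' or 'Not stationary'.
\text{Not stationary}

The AR(p) characteristic polynomial is P(z) = 1 + 0.903z - 0.687z^2.
Stationarity requires all roots to lie outside the unit circle, i.e. |z| > 1 for every root.
Set 1 + (0.903) z + (-0.687) z^2 = 0, i.e. a z^2 + b z + c = 0 with a = -0.687, b = 0.903, c = 1.
Discriminant D = b^2 - 4ac = (0.903)^2 - 4*(-0.687)*1 = 0.815409 - (-2.748) = 3.563409.
D >= 0, so the roots are real: z = (-b +/- sqrt(D)) / (2a) = (-0.903 +/- 1.887699) / (-1.374).
  z_1 = (-0.903 + 1.887699) / (-1.374) = -0.7167,   |z_1| = 0.7167.
  z_2 = (-0.903 - 1.887699) / (-1.374) = 2.0311,   |z_2| = 2.0311.
Moduli of all roots: 0.7167, 2.0311.
All moduli strictly greater than 1? No.
Verdict: Not stationary.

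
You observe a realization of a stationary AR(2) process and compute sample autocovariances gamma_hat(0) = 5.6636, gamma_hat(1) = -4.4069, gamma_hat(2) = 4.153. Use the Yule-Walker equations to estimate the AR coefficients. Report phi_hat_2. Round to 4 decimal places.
\hat\phi_{2} = 0.3240

The Yule-Walker equations for an AR(p) process read, in matrix form,
  Gamma_p phi = r_p,   with   (Gamma_p)_{ij} = gamma(|i - j|),
                       (r_p)_i = gamma(i),   i,j = 1..p.
Substitute the sample gammas (Toeplitz matrix and right-hand side of size 2):
  Gamma_p = [[5.6636, -4.4069], [-4.4069, 5.6636]]
  r_p     = [-4.4069, 4.153]
Written out:
  5.6636 phi_1 - 4.4069 phi_2 = -4.4069
  -4.4069 phi_1 + 5.6636 phi_2 = 4.153
Solve by Cramer's rule:
  det = gamma(0)^2 - gamma(1)^2 = (5.6636)^2 - (-4.4069)^2 = 32.07636496 - 19.42076761 = 12.65559735
  phi_hat_1 = [gamma(1) gamma(0) - gamma(1) gamma(2)] / det = [(-4.4069)(5.6636) - (-4.4069)(4.153)] / 12.65559735 = -6.65706314 / 12.65559735 = -0.526
  phi_hat_2 = [gamma(0) gamma(2) - gamma(1)^2] / det = [(5.6636)(4.153) - (-4.4069)^2] / 12.65559735 = 4.10016319 / 12.65559735 = 0.324
So phi_hat = [-0.5260, 0.3240].
Therefore phi_hat_2 = 0.3240.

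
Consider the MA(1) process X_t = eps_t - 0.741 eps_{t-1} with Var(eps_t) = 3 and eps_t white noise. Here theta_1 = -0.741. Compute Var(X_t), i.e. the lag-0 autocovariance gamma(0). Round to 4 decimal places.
\gamma(0) = 4.6472

For an MA(q) process X_t = eps_t + sum_i theta_i eps_{t-i} with
Var(eps_t) = sigma^2, the variance is
  gamma(0) = sigma^2 * (1 + sum_i theta_i^2).
  sum_i theta_i^2 = (-0.741)^2 = 0.549081.
  gamma(0) = 3 * (1 + 0.549081) = 3 * 1.549081 = 4.647243, which rounds to 4.6472.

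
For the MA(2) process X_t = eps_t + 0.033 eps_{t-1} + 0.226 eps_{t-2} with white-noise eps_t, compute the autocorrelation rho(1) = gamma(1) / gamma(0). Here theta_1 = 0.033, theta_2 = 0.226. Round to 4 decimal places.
\rho(1) = 0.0385

For an MA(q) process with theta_0 = 1, the autocovariance is
  gamma(k) = sigma^2 * sum_{i=0..q-k} theta_i * theta_{i+k},
and rho(k) = gamma(k) / gamma(0). Sigma^2 cancels.
  numerator   = (1)*(0.033) + (0.033)*(0.226) = 0.040458.
  denominator = (1)^2 + (0.033)^2 + (0.226)^2 = 1.052165.
  rho(1) = 0.040458 / 1.052165 = 0.0385.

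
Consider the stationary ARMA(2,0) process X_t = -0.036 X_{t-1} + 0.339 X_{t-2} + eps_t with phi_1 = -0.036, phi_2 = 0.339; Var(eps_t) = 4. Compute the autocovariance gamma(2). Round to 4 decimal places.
\gamma(2) = 1.5455

Multiply the model equation by X_{t-k} and take expectations. With theta_0 = psi_0 = 1 and psi_j the MA(infinity) weights, this gives
  gamma(k) - sum_i phi_i gamma(k-i) = c_k,
  c_k = sigma^2 * sum_{j=k..q} theta_j psi_{j-k}   (c_k = 0 for k > q),
using gamma(-m) = gamma(m).
Pure AR (q = 0): c_0 = sigma^2 = 4, c_k = 0 for k >= 1.
Equations for k = 0, 1, 2 (AR order 2, c_2 = 0):
  (E0) gamma(0) = phi_1 gamma(1) + phi_2 gamma(2) + c_0
  (E1) gamma(1) = phi_1 gamma(0) + phi_2 gamma(1) + c_1
  (E2) gamma(2) = phi_1 gamma(1) + phi_2 gamma(0)
From (E1): gamma(1) = A gamma(0) + B with
  A = phi_1 / (1 - phi_2) = -0.036 / 0.661 = -0.054463,   B = c_1 / (1 - phi_2) = 0 / 0.661 = 0.
Insert (E2) into (E0): gamma(0) (1 - phi_2^2) = phi_1 (1 + phi_2) gamma(1) + c_0.
  phi_1 (1 + phi_2) = (-0.036)(1.339) = -0.048204,   1 - phi_2^2 = 0.885079.
Replace gamma(1) by A gamma(0) + B and collect gamma(0):
  gamma(0) [0.885079 - (-0.048204)(-0.054463)] = c_0 = 4
  gamma(0) * 0.882454 = 4
  gamma(0) = 4 / 0.882454 = 4.532816.
  gamma(1) = A gamma(0) = (-0.054463)(4.532816) = -0.24687.
  gamma(2) = phi_1 gamma(1) + phi_2 gamma(0) = (-0.036)(-0.24687) + (0.339)(4.532816) = 1.545512.
Therefore gamma(2) = 1.5455 (to 4 decimal places).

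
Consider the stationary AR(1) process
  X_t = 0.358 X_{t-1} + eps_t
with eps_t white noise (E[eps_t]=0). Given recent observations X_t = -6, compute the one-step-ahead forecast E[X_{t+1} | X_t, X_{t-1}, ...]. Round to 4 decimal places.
E[X_{t+1} \mid \mathcal F_t] = -2.1480

For an AR(p) model X_t = c + sum_i phi_i X_{t-i} + eps_t, the
one-step-ahead conditional mean is
  E[X_{t+1} | X_t, ...] = c + sum_i phi_i X_{t+1-i}.
Substitute known values:
  E[X_{t+1} | ...] = (0.358) * (-6)
                   = -2.1480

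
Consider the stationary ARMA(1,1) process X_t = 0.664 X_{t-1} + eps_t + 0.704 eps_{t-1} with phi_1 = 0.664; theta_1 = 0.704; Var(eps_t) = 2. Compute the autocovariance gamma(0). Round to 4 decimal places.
\gamma(0) = 8.6944

Multiply the model equation by X_{t-k} and take expectations. With theta_0 = psi_0 = 1 and psi_j the MA(infinity) weights, this gives
  gamma(k) - sum_i phi_i gamma(k-i) = c_k,
  c_k = sigma^2 * sum_{j=k..q} theta_j psi_{j-k}   (c_k = 0 for k > q),
using gamma(-m) = gamma(m).
psi-weights needed (psi_j = theta_j + sum_i phi_i psi_{j-i}):
  psi_1 = theta_1 + phi_1 = 0.704 + (0.664) = 1.368
Right-hand sides:
  c_0 = sigma^2 (1 + theta_1 psi_1) = 2 * (1 + (0.704)(1.368)) = 2 * 1.963072 = 3.926144
  c_1 = sigma^2 theta_1 = 2 * (0.704) = 1.408
  c_2 = 0
Equations for k = 0 and k = 1 (AR order 1):
  gamma(0) = phi_1 gamma(1) + c_0
  gamma(1) = phi_1 gamma(0) + c_1
Substituting the second into the first: gamma(0) (1 - phi_1^2) = c_0 + phi_1 c_1, so
  gamma(0) = (c_0 + phi_1 c_1) / (1 - phi_1^2) = (3.926144 + (0.664)(1.408)) / (1 - (0.664)^2) = 4.861056 / 0.559104 = 8.694368.
Therefore gamma(0) = 8.6944 (to 4 decimal places).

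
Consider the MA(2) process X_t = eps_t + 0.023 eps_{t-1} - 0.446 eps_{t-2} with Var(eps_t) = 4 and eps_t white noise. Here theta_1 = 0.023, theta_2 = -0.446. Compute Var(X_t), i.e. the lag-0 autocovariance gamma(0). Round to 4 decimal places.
\gamma(0) = 4.7978

For an MA(q) process X_t = eps_t + sum_i theta_i eps_{t-i} with
Var(eps_t) = sigma^2, the variance is
  gamma(0) = sigma^2 * (1 + sum_i theta_i^2).
  sum_i theta_i^2 = (0.023)^2 + (-0.446)^2 = 0.000529 + 0.198916 = 0.199445.
  gamma(0) = 4 * (1 + 0.199445) = 4 * 1.199445 = 4.79778, which rounds to 4.7978.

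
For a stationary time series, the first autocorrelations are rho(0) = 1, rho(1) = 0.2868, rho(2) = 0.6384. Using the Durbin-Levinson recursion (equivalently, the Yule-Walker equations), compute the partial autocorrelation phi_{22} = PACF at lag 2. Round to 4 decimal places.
\phi_{22} = 0.6060

The PACF at lag k is phi_{kk}, the last component of the solution
to the Yule-Walker system G_k phi = r_k where
  (G_k)_{ij} = rho(|i - j|), (r_k)_i = rho(i), i,j = 1..k.
Equivalently, Durbin-Levinson gives phi_{kk} iteratively:
  phi_{11} = rho(1)
  phi_{kk} = [rho(k) - sum_{j=1..k-1} phi_{k-1,j} rho(k-j)]
            / [1 - sum_{j=1..k-1} phi_{k-1,j} rho(j)],
  phi_{k,j} = phi_{k-1,j} - phi_{kk} phi_{k-1,k-j},  j = 1..k-1.
Step k = 1:
  phi_11 = rho(1) = 0.2868.
Step k = 2:
  phi_22 = [rho(2) - phi_11 rho(1)] / [1 - phi_11 rho(1)] = [0.6384 - (0.2868)(0.2868)] / [1 - (0.2868)(0.2868)]
         = 0.55614576 / 0.91774576 = 0.606.
Therefore phi_{22} = 0.6060.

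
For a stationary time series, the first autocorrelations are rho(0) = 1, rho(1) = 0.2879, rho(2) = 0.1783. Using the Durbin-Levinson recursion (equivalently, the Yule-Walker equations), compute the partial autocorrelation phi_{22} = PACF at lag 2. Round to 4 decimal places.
\phi_{22} = 0.1040

The PACF at lag k is phi_{kk}, the last component of the solution
to the Yule-Walker system G_k phi = r_k where
  (G_k)_{ij} = rho(|i - j|), (r_k)_i = rho(i), i,j = 1..k.
Equivalently, Durbin-Levinson gives phi_{kk} iteratively:
  phi_{11} = rho(1)
  phi_{kk} = [rho(k) - sum_{j=1..k-1} phi_{k-1,j} rho(k-j)]
            / [1 - sum_{j=1..k-1} phi_{k-1,j} rho(j)],
  phi_{k,j} = phi_{k-1,j} - phi_{kk} phi_{k-1,k-j},  j = 1..k-1.
Step k = 1:
  phi_11 = rho(1) = 0.2879.
Step k = 2:
  phi_22 = [rho(2) - phi_11 rho(1)] / [1 - phi_11 rho(1)] = [0.1783 - (0.2879)(0.2879)] / [1 - (0.2879)(0.2879)]
         = 0.09541359 / 0.91711359 = 0.104.
Therefore phi_{22} = 0.1040.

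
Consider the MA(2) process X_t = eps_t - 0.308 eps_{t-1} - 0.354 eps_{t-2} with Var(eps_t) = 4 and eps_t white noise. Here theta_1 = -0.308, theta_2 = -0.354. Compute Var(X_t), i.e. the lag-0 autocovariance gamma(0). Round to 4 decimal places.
\gamma(0) = 4.8807

For an MA(q) process X_t = eps_t + sum_i theta_i eps_{t-i} with
Var(eps_t) = sigma^2, the variance is
  gamma(0) = sigma^2 * (1 + sum_i theta_i^2).
  sum_i theta_i^2 = (-0.308)^2 + (-0.354)^2 = 0.094864 + 0.125316 = 0.22018.
  gamma(0) = 4 * (1 + 0.22018) = 4 * 1.22018 = 4.88072, which rounds to 4.8807.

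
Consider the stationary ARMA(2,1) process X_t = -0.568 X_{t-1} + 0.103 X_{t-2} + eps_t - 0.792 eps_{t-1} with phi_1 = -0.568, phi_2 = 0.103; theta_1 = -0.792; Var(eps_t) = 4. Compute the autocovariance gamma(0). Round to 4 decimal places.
\gamma(0) = 17.7520

Multiply the model equation by X_{t-k} and take expectations. With theta_0 = psi_0 = 1 and psi_j the MA(infinity) weights, this gives
  gamma(k) - sum_i phi_i gamma(k-i) = c_k,
  c_k = sigma^2 * sum_{j=k..q} theta_j psi_{j-k}   (c_k = 0 for k > q),
using gamma(-m) = gamma(m).
psi-weights needed (psi_j = theta_j + sum_i phi_i psi_{j-i}):
  psi_1 = theta_1 + phi_1 = -0.792 + (-0.568) = -1.36
Right-hand sides:
  c_0 = sigma^2 (1 + theta_1 psi_1) = 4 * (1 + (-0.792)(-1.36)) = 4 * 2.07712 = 8.30848
  c_1 = sigma^2 theta_1 = 4 * (-0.792) = -3.168
  c_2 = 0
Equations for k = 0, 1, 2 (AR order 2, c_2 = 0):
  (E0) gamma(0) = phi_1 gamma(1) + phi_2 gamma(2) + c_0
  (E1) gamma(1) = phi_1 gamma(0) + phi_2 gamma(1) + c_1
  (E2) gamma(2) = phi_1 gamma(1) + phi_2 gamma(0)
From (E1): gamma(1) = A gamma(0) + B with
  A = phi_1 / (1 - phi_2) = -0.568 / 0.897 = -0.633222,   B = c_1 / (1 - phi_2) = -3.168 / 0.897 = -3.531773.
Insert (E2) into (E0): gamma(0) (1 - phi_2^2) = phi_1 (1 + phi_2) gamma(1) + c_0.
  phi_1 (1 + phi_2) = (-0.568)(1.103) = -0.626504,   1 - phi_2^2 = 0.989391.
Replace gamma(1) by A gamma(0) + B and collect gamma(0):
  gamma(0) [0.989391 - (-0.626504)(-0.633222)] = (-0.626504)(-3.531773) + 8.30848
  gamma(0) * 0.592675 = 10.52115
  gamma(0) = 10.52115 / 0.592675 = 17.751972.
Therefore gamma(0) = 17.7520 (to 4 decimal places).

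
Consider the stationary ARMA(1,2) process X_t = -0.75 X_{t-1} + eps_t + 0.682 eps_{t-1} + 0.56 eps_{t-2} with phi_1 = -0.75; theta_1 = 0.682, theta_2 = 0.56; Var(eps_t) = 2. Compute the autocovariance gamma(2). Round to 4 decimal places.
\gamma(2) = 2.2443

Multiply the model equation by X_{t-k} and take expectations. With theta_0 = psi_0 = 1 and psi_j the MA(infinity) weights, this gives
  gamma(k) - sum_i phi_i gamma(k-i) = c_k,
  c_k = sigma^2 * sum_{j=k..q} theta_j psi_{j-k}   (c_k = 0 for k > q),
using gamma(-m) = gamma(m).
psi-weights needed (psi_j = theta_j + sum_i phi_i psi_{j-i}):
  psi_1 = theta_1 + phi_1 = 0.682 + (-0.75) = -0.068
  psi_2 = theta_2 + phi_1 psi_1 = 0.56 + (-0.75)(-0.068) = 0.611
Right-hand sides:
  c_0 = sigma^2 (1 + theta_1 psi_1 + theta_2 psi_2) = 2 * (1 + (0.682)(-0.068) + (0.56)(0.611)) = 2 * 1.295784 = 2.591568
  c_1 = sigma^2 (theta_1 + theta_2 psi_1) = 2 * (0.682 + (0.56)(-0.068)) = 1.28784
  c_2 = sigma^2 theta_2 = 2 * (0.56) = 1.12
Equations for k = 0 and k = 1 (AR order 1):
  gamma(0) = phi_1 gamma(1) + c_0
  gamma(1) = phi_1 gamma(0) + c_1
Substituting the second into the first: gamma(0) (1 - phi_1^2) = c_0 + phi_1 c_1, so
  gamma(0) = (c_0 + phi_1 c_1) / (1 - phi_1^2) = (2.591568 + (-0.75)(1.28784)) / (1 - (-0.75)^2) = 1.625688 / 0.4375 = 3.715858.
  gamma(1) = phi_1 gamma(0) + c_1 = (-0.75)(3.715858) + (1.28784) = -1.499054.
For k = 2: gamma(2) = phi_1 gamma(1) + c_2
  = (-0.75)(-1.499054) + (1.12) = 2.24429.
Therefore gamma(2) = 2.2443 (to 4 decimal places).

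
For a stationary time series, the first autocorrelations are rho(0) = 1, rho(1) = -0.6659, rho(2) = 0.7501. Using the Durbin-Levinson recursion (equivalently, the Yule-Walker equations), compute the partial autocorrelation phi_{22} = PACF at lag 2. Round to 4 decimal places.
\phi_{22} = 0.5510

The PACF at lag k is phi_{kk}, the last component of the solution
to the Yule-Walker system G_k phi = r_k where
  (G_k)_{ij} = rho(|i - j|), (r_k)_i = rho(i), i,j = 1..k.
Equivalently, Durbin-Levinson gives phi_{kk} iteratively:
  phi_{11} = rho(1)
  phi_{kk} = [rho(k) - sum_{j=1..k-1} phi_{k-1,j} rho(k-j)]
            / [1 - sum_{j=1..k-1} phi_{k-1,j} rho(j)],
  phi_{k,j} = phi_{k-1,j} - phi_{kk} phi_{k-1,k-j},  j = 1..k-1.
Step k = 1:
  phi_11 = rho(1) = -0.6659.
Step k = 2:
  phi_22 = [rho(2) - phi_11 rho(1)] / [1 - phi_11 rho(1)] = [0.7501 - (-0.6659)(-0.6659)] / [1 - (-0.6659)(-0.6659)]
         = 0.30667719 / 0.55657719 = 0.551.
Therefore phi_{22} = 0.5510.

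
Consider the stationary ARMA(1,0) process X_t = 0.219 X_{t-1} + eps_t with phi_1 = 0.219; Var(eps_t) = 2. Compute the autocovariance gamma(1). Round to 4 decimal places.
\gamma(1) = 0.4601

Multiply the model equation by X_{t-k} and take expectations. With theta_0 = psi_0 = 1 and psi_j the MA(infinity) weights, this gives
  gamma(k) - sum_i phi_i gamma(k-i) = c_k,
  c_k = sigma^2 * sum_{j=k..q} theta_j psi_{j-k}   (c_k = 0 for k > q),
using gamma(-m) = gamma(m).
Pure AR (q = 0): c_0 = sigma^2 = 2, c_k = 0 for k >= 1.
Equations for k = 0 and k = 1 (AR order 1):
  gamma(0) = phi_1 gamma(1) + c_0
  gamma(1) = phi_1 gamma(0) + c_1
Substituting the second into the first: gamma(0) (1 - phi_1^2) = c_0 + phi_1 c_1, so
  gamma(0) = c_0 / (1 - phi_1^2) = 2 / (1 - (0.219)^2) = 2 / 0.952039 = 2.100754.
  gamma(1) = phi_1 gamma(0) = (0.219)(2.100754) = 0.460065.
Therefore gamma(1) = 0.4601 (to 4 decimal places).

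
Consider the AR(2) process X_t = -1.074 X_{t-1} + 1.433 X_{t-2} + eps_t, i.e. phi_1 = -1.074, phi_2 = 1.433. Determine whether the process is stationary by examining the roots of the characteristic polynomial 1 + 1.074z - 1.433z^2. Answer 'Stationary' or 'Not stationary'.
\text{Not stationary}

The AR(p) characteristic polynomial is P(z) = 1 + 1.074z - 1.433z^2.
Stationarity requires all roots to lie outside the unit circle, i.e. |z| > 1 for every root.
Set 1 + (1.074) z + (-1.433) z^2 = 0, i.e. a z^2 + b z + c = 0 with a = -1.433, b = 1.074, c = 1.
Discriminant D = b^2 - 4ac = (1.074)^2 - 4*(-1.433)*1 = 1.153476 - (-5.732) = 6.885476.
D >= 0, so the roots are real: z = (-b +/- sqrt(D)) / (2a) = (-1.074 +/- 2.624019) / (-2.866).
  z_1 = (-1.074 + 2.624019) / (-2.866) = -0.5408,   |z_1| = 0.5408.
  z_2 = (-1.074 - 2.624019) / (-2.866) = 1.2903,   |z_2| = 1.2903.
Moduli of all roots: 0.5408, 1.2903.
All moduli strictly greater than 1? No.
Verdict: Not stationary.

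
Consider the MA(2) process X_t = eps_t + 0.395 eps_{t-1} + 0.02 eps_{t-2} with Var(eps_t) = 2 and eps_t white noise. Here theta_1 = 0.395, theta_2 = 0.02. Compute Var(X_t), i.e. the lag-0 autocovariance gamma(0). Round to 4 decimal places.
\gamma(0) = 2.3129

For an MA(q) process X_t = eps_t + sum_i theta_i eps_{t-i} with
Var(eps_t) = sigma^2, the variance is
  gamma(0) = sigma^2 * (1 + sum_i theta_i^2).
  sum_i theta_i^2 = (0.395)^2 + (0.02)^2 = 0.156025 + 0.0004 = 0.156425.
  gamma(0) = 2 * (1 + 0.156425) = 2 * 1.156425 = 2.31285, which rounds to 2.3129.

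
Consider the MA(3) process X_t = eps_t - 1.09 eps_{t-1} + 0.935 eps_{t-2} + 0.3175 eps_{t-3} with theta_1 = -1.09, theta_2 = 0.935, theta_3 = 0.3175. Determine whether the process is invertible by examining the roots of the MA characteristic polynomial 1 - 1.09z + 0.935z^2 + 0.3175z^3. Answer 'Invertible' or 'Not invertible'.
\text{Not invertible}

The MA(q) characteristic polynomial is P(z) = 1 - 1.09z + 0.935z^2 + 0.3175z^3.
Invertibility requires all roots to lie outside the unit circle, i.e. |z| > 1 for every root.
Degree 3: look for a simple real root z0 first, then factor out (1 - z/z0) and solve the remaining quadratic.
Testing z0 = -4: P(-4) = 1 + (-1.09)(-4) + (0.935)(-4)^2 + (0.3175)(-4)^3
  = 1 + (4.36) + (14.96) + (-20.32) = 0.  So z_0 = -4 is a root, |z_0| = 4.
Divide out the factor (1 + 0.25 z) = (1 - z/z0) (since 1/z0 = -0.25):
  P(z) = (1 + 0.25 z)(1 + (-1.34) z + (1.27) z^2)
  [check: z-coef -1.34 - (-0.25) = -1.09; z^2-coef 1.27 - (-0.25)(-1.34) = 0.935; z^3-coef -(-0.25)(1.27) = 0.3175.]
Remaining roots from the quadratic factor 1 + (-1.34) z + (1.27) z^2:
  Set 1 + (-1.34) z + (1.27) z^2 = 0, i.e. a z^2 + b z + c = 0 with a = 1.27, b = -1.34, c = 1.
  Discriminant D = b^2 - 4ac = (-1.34)^2 - 4*(1.27)*1 = 1.7956 - (5.08) = -3.2844.
  D < 0, so the roots are the complex-conjugate pair z = (-b +/- i sqrt(-D)) / (2a) = 0.5276 +/- 0.7135i.
  For a conjugate pair |z|^2 = z * conj(z) = (product of roots) = c/a = 1/(1.27) = 0.787402, so |z| = sqrt(0.787402) = 0.8874 for both roots.
Moduli of all roots: 4.0000, 0.8874, 0.8874.
All moduli strictly greater than 1? No.
Verdict: Not invertible.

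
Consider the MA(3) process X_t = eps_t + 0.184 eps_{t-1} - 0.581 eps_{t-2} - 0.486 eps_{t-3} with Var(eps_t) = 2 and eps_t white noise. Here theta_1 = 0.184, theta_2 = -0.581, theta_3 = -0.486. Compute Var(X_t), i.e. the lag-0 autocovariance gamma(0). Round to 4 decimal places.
\gamma(0) = 3.2152

For an MA(q) process X_t = eps_t + sum_i theta_i eps_{t-i} with
Var(eps_t) = sigma^2, the variance is
  gamma(0) = sigma^2 * (1 + sum_i theta_i^2).
  sum_i theta_i^2 = (0.184)^2 + (-0.581)^2 + (-0.486)^2 = 0.033856 + 0.337561 + 0.236196 = 0.607613.
  gamma(0) = 2 * (1 + 0.607613) = 2 * 1.607613 = 3.215226, which rounds to 3.2152.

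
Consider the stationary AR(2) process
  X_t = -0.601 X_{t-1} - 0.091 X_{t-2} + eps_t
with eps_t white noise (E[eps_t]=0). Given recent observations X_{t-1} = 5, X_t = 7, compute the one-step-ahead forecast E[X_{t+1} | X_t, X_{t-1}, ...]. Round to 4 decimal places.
E[X_{t+1} \mid \mathcal F_t] = -4.6620

For an AR(p) model X_t = c + sum_i phi_i X_{t-i} + eps_t, the
one-step-ahead conditional mean is
  E[X_{t+1} | X_t, ...] = c + sum_i phi_i X_{t+1-i}.
Substitute known values:
  E[X_{t+1} | ...] = (-0.601) * (7) + (-0.091) * (5)
                   = -4.6620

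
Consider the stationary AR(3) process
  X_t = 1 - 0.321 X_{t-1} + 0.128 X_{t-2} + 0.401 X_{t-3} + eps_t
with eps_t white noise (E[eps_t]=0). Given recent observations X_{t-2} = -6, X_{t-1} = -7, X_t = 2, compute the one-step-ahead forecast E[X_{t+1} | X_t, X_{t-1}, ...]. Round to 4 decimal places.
E[X_{t+1} \mid \mathcal F_t] = -2.9440

For an AR(p) model X_t = c + sum_i phi_i X_{t-i} + eps_t, the
one-step-ahead conditional mean is
  E[X_{t+1} | X_t, ...] = c + sum_i phi_i X_{t+1-i}.
Substitute known values:
  E[X_{t+1} | ...] = 1 + (-0.321) * (2) + (0.128) * (-7) + (0.401) * (-6)
                   = -2.9440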